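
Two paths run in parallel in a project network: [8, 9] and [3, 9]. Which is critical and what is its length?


Path A: 8 + 9 = 17
Path B: 3 + 9 = 12
Critical path = longest = max(17, 12)
= 17 (Path A)


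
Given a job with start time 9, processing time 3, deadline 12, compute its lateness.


Completion = 9 + 3 = 12
Lateness = C - d = 12 - 12
= 0


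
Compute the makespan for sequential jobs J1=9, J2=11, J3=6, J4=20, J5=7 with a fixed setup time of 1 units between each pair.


Makespan = Σ processing + (n-1) × setup
= (9 + 11 + 6 + 20 + 7) + (5-1)×1
= 53 + 4
= 57 time units


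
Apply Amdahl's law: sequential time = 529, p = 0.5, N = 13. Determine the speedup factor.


Amdahl's law: T_p = T × ((1-p) + p/N)
= 529 × ((1-0.5) + 0.5/13)
= 529 × (0.50 + 0.0385)
= 529 × 0.5385
= 284.85
Speedup = 529/284.85
= 1.86×


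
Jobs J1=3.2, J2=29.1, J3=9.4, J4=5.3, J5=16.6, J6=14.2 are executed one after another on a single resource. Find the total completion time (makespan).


Sequential makespan: sum all processing times
= 3.2 + 29.1 + 9.4 + 5.3 + 16.6 + 14.2
= 77.8 time units


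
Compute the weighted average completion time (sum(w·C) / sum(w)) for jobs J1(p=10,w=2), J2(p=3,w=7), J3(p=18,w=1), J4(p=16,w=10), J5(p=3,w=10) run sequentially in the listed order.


Completion times:
  J1: C=10, w×C=2×10=20
  J2: C=13, w×C=7×13=91
  J3: C=31, w×C=1×31=31
  J4: C=47, w×C=10×47=470
  J5: C=50, w×C=10×50=500
Sum w×C = 1112
Sum w = 30
Weighted avg = 1112/30
= 37.07


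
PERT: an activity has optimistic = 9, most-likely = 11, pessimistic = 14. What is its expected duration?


te = (o + 4m + p) / 6
= (9 + 4×11 + 14) / 6
= (9 + 44 + 14) / 6
= 67 / 6
= 11.17


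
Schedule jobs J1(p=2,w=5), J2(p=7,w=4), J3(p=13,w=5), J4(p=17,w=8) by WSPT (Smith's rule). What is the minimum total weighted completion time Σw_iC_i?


WSPT order (by p/w): J1 → J2 → J4 → J3
  J1: C=2, w·C=5×2=10
  J2: C=9, w·C=4×9=36
  J4: C=26, w·C=8×26=208
  J3: C=39, w·C=5×39=195
Σ w·C = 449
= 449


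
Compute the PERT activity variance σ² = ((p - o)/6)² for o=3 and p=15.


σ² = ((p - o) / 6)² = (p - o)² / 36
= (15 - 3)² / 36
= 12² / 36
= 144 / 36
= 4.0000


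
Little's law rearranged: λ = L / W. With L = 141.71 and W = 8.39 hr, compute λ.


Little's law: L = λW → λ = L / W
= 141.71 / 8.39
= 16.89 per hour


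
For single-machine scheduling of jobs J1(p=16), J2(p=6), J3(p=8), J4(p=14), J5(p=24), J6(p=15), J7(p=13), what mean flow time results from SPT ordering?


SPT order: J2 → J3 → J7 → J4 → J6 → J1 → J5
Completion times:
  J2: C=6
  J3: C=14
  J7: C=27
  J4: C=41
  J6: C=56
  J1: C=72
  J5: C=96
Sum = 312, n = 7
Mean flow = 312/7
= 44.57


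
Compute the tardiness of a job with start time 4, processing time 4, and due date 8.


Completion = start + processing = 4 + 4 = 8
Tardiness = max(0, C - d) = max(0, 8 - 8)
= max(0, 0)
= 0


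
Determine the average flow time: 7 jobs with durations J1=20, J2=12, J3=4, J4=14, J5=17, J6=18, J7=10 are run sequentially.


Completion times:
  J1: completes at 20
  J2: completes at 32
  J3: completes at 36
  J4: completes at 50
  J5: completes at 67
  J6: completes at 85
  J7: completes at 95
Sum = 385
Average = 385/7
= 55.00


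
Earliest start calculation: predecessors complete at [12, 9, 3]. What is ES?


ES = max of all predecessor completion times
Predecessors: [12, 9, 3]
ES = max(12, 9, 3)
= 12


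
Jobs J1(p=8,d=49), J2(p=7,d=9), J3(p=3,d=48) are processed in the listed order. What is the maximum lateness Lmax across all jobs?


Lateness per job (L = C - d):
  J1: C=8, d=49, L=-41
  J2: C=15, d=9, L=6
  J3: C=18, d=48, L=-30
Lmax = max(-41, 6, -30)
= 6


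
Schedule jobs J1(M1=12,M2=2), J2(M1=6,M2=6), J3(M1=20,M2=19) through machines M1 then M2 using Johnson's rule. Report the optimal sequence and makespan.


Johnson's rule:
Group 1 (M1≤M2, sort by M1): ['J2']
Group 2 (M1>M2, sort desc M2): ['J3', 'J1']
Sequence: J2 → J3 → J1
Makespan calculation:
  J2: M1 done=6, M2 done=12
  J3: M1 done=26, M2 done=45
  J1: M1 done=38, M2 done=47
= Sequence: J2 → J3 → J1, Makespan: 47


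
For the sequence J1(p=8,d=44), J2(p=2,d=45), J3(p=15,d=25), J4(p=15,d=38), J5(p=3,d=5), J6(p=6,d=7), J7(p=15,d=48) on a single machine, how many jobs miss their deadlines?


Completion vs due date:
  J1: C=8, d=44 → on time
  J2: C=10, d=45 → on time
  J3: C=25, d=25 → on time
  J4: C=40, d=38 → TARDY
  J5: C=43, d=5 → TARDY
  J6: C=49, d=7 → TARDY
  J7: C=64, d=48 → TARDY
Tardy jobs: J4, J5, J6, J7
Count = 4


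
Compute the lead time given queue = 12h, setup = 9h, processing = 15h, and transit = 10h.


Lead time = queue + setup + processing + transit
= 12 + 9 + 15 + 10
= 46 hours


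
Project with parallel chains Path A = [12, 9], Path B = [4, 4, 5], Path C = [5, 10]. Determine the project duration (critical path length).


Path A: 12 + 9 = 21
Path B: 4 + 4 + 5 = 13
Path C: 5 + 10 = 15
Critical path = longest = max(21, 13, 15)
= 21 (Path A)


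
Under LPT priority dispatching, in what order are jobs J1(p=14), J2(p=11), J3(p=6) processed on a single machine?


LPT: sort by longest processing time first
  J1: p=14
  J2: p=11
  J3: p=6
Order: J1 → J2 → J3


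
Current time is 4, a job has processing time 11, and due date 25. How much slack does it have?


Slack = due - current_time - processing
= 25 - 4 - 11
= 10


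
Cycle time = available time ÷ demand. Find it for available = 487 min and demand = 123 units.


Cycle time = available time / demand
= 487 / 123
= 3.96 min/unit


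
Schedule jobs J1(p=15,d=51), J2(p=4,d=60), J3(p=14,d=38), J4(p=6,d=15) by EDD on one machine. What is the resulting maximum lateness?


EDD order: J4 → J3 → J1 → J2
Completion and lateness:
  J4: C=6, d=15, L=6-15=-9
  J3: C=20, d=38, L=20-38=-18
  J1: C=35, d=51, L=35-51=-16
  J2: C=39, d=60, L=39-60=-21
Lmax = max(-9, -18, -16, -21)
= -9


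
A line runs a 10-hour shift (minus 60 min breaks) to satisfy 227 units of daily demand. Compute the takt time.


Available = 10×60 - 60 = 540 min
Takt time = 540 / 227
= 2.38 min/unit


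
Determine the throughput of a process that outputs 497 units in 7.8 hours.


Throughput = units / time
= 497 / 7.8
= 63.7 units/hour


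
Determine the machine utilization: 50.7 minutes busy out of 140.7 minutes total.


Utilization = busy / total × 100
= 50.7 / 140.7 × 100
= 36.0%


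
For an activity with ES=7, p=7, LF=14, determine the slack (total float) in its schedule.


EF = ES + duration = 7 + 7 = 14
LS = LF - duration = 14 - 7 = 7
Total Float = LF - EF = 14 - 14
(or LS - ES = 7 - 7)
= 0


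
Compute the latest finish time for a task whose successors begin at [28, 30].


LF = min of all successor start times
Successors start at: [28, 30]
LF = min(28, 30)
= 28


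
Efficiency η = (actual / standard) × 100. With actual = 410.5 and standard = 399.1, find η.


Efficiency = (actual / standard) × 100
= (410.5 / 399.1) × 100
= 102.9%


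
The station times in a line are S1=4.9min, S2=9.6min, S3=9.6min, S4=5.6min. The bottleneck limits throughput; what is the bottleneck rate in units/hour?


Bottleneck = longest station time
Station times: [4.9, 9.6, 9.6, 5.6]
Max = 9.6 min
Rate = 60 / 9.6
= 6.25 units/hour (bottleneck: 9.6min)


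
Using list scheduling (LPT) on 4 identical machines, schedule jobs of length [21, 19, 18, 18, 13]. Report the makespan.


Jobs (LPT sorted): [21, 19, 18, 18, 13]
Machines: 4
  J=21 → Machine 1 (load: 0+21=21)
  J=19 → Machine 2 (load: 0+19=19)
  J=18 → Machine 3 (load: 0+18=18)
  J=18 → Machine 4 (load: 0+18=18)
  J=13 → Machine 3 (load: 18+13=31)
Machine loads: [21, 19, 31, 18]
Makespan = max = 31 time units


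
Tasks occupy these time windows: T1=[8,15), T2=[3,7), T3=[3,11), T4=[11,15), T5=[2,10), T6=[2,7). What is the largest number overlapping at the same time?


Check each time point for overlaps:
  t=3: 4 tasks active (T2, T3, T5, T6)
Max concurrent = 4


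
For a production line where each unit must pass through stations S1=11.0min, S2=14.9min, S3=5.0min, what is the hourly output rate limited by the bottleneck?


Bottleneck = longest station time
Station times: [11.0, 14.9, 5.0]
Max = 14.9 min
Rate = 60 / 14.9
= 4.03 units/hour (bottleneck: 14.9min)


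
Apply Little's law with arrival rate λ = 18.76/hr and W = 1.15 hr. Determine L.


Little's law: L = λ × W
= 18.76 × 1.15
= 21.57


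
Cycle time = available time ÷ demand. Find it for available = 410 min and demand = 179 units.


Cycle time = available time / demand
= 410 / 179
= 2.29 min/unit


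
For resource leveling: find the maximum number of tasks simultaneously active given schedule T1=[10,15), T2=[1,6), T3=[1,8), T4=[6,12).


Check each time point for overlaps:
  t=1: 2 tasks active (T2, T3)
Max concurrent = 2


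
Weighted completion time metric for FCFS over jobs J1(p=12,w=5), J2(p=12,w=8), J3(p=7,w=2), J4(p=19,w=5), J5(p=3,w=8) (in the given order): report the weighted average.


Completion times:
  J1: C=12, w×C=5×12=60
  J2: C=24, w×C=8×24=192
  J3: C=31, w×C=2×31=62
  J4: C=50, w×C=5×50=250
  J5: C=53, w×C=8×53=424
Sum w×C = 988
Sum w = 28
Weighted avg = 988/28
= 35.29


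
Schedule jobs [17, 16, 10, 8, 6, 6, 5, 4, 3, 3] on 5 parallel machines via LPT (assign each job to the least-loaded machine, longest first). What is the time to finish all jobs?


Jobs (LPT sorted): [17, 16, 10, 8, 6, 6, 5, 4, 3, 3]
Machines: 5
  J=17 → Machine 1 (load: 0+17=17)
  J=16 → Machine 2 (load: 0+16=16)
  J=10 → Machine 3 (load: 0+10=10)
  J=8 → Machine 4 (load: 0+8=8)
  J=6 → Machine 5 (load: 0+6=6)
  J=6 → Machine 5 (load: 6+6=12)
  J=5 → Machine 4 (load: 8+5=13)
  J=4 → Machine 3 (load: 10+4=14)
  J=3 → Machine 5 (load: 12+3=15)
  J=3 → Machine 4 (load: 13+3=16)
Machine loads: [17, 16, 14, 16, 15]
Makespan = max = 17 time units


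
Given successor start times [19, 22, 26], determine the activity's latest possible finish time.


LF = min of all successor start times
Successors start at: [19, 22, 26]
LF = min(19, 22, 26)
= 19


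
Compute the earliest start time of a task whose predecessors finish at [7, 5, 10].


ES = max of all predecessor completion times
Predecessors: [7, 5, 10]
ES = max(7, 5, 10)
= 10


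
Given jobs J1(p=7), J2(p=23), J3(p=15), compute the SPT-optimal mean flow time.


SPT order: J1 → J3 → J2
Completion times:
  J1: C=7
  J3: C=22
  J2: C=45
Sum = 74, n = 3
Mean flow = 74/3
= 24.67


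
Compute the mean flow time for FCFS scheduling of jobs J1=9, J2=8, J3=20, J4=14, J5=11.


Completion times:
  J1: completes at 9
  J2: completes at 17
  J3: completes at 37
  J4: completes at 51
  J5: completes at 62
Sum = 176
Average = 176/5
= 35.20


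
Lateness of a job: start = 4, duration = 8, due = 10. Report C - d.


Completion = 4 + 8 = 12
Lateness = C - d = 12 - 10
= 2


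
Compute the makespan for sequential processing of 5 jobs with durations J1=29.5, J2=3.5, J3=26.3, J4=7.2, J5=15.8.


Sequential makespan: sum all processing times
= 29.5 + 3.5 + 26.3 + 7.2 + 15.8
= 82.3 time units


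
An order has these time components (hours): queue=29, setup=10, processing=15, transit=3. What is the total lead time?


Lead time = queue + setup + processing + transit
= 29 + 10 + 15 + 3
= 57 hours


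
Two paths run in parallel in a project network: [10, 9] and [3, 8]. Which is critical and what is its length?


Path A: 10 + 9 = 19
Path B: 3 + 8 = 11
Critical path = longest = max(19, 11)
= 19 (Path A)


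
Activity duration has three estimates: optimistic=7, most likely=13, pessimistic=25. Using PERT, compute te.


te = (o + 4m + p) / 6
= (7 + 4×13 + 25) / 6
= (7 + 52 + 25) / 6
= 84 / 6
= 14.00


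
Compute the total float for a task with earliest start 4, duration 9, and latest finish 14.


EF = ES + duration = 4 + 9 = 13
LS = LF - duration = 14 - 9 = 5
Total Float = LF - EF = 14 - 13
(or LS - ES = 5 - 4)
= 1


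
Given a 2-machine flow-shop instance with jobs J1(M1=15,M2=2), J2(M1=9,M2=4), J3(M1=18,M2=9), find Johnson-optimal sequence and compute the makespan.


Johnson's rule:
Group 1 (M1≤M2, sort by M1): []
Group 2 (M1>M2, sort desc M2): ['J3', 'J2', 'J1']
Sequence: J3 → J2 → J1
Makespan calculation:
  J3: M1 done=18, M2 done=27
  J2: M1 done=27, M2 done=31
  J1: M1 done=42, M2 done=44
= Sequence: J3 → J2 → J1, Makespan: 44


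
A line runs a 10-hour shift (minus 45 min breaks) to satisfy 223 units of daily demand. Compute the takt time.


Available = 10×60 - 45 = 555 min
Takt time = 555 / 223
= 2.49 min/unit


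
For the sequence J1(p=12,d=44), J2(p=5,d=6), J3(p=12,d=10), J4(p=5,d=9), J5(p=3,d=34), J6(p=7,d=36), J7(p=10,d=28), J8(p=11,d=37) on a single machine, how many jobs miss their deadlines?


Completion vs due date:
  J1: C=12, d=44 → on time
  J2: C=17, d=6 → TARDY
  J3: C=29, d=10 → TARDY
  J4: C=34, d=9 → TARDY
  J5: C=37, d=34 → TARDY
  J6: C=44, d=36 → TARDY
  J7: C=54, d=28 → TARDY
  J8: C=65, d=37 → TARDY
Tardy jobs: J2, J3, J4, J5, J6, J7, J8
Count = 7


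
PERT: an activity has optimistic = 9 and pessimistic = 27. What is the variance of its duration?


σ² = ((p - o) / 6)² = (p - o)² / 36
= (27 - 9)² / 36
= 18² / 36
= 324 / 36
= 9.0000


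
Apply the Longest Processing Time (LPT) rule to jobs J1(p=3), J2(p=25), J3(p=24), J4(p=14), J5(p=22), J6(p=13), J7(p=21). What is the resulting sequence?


LPT: sort by longest processing time first
  J2: p=25
  J3: p=24
  J5: p=22
  J7: p=21
  J4: p=14
  J6: p=13
  J1: p=3
Order: J2 → J3 → J5 → J7 → J4 → J6 → J1


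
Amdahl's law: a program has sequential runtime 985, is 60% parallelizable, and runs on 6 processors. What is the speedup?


Amdahl's law: T_p = T × ((1-p) + p/N)
= 985 × ((1-0.6) + 0.6/6)
= 985 × (0.40 + 0.1000)
= 985 × 0.5000
= 492.50
Speedup = 985/492.50
= 2.00×


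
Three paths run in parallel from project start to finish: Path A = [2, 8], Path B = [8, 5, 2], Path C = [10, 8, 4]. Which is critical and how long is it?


Path A: 2 + 8 = 10
Path B: 8 + 5 + 2 = 15
Path C: 10 + 8 + 4 = 22
Critical path = longest = max(10, 15, 22)
= 22 (Path C)


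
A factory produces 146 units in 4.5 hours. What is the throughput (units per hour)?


Throughput = units / time
= 146 / 4.5
= 32.4 units/hour


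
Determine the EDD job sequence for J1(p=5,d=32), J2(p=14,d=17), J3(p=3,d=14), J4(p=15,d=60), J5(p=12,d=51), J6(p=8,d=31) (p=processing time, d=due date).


EDD: sort by earliest due date
  J3: d=14, p=3
  J2: d=17, p=14
  J6: d=31, p=8
  J1: d=32, p=5
  J5: d=51, p=12
  J4: d=60, p=15
Order: J3 → J2 → J6 → J1 → J5 → J4


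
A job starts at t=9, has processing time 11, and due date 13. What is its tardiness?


Completion = start + processing = 9 + 11 = 20
Tardiness = max(0, C - d) = max(0, 20 - 13)
= max(0, 7)
= 7


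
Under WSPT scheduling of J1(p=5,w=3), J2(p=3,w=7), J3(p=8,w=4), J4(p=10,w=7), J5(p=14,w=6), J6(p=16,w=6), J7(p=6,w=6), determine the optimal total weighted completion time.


WSPT order (by p/w): J2 → J7 → J4 → J1 → J3 → J5 → J6
  J2: C=3, w·C=7×3=21
  J7: C=9, w·C=6×9=54
  J4: C=19, w·C=7×19=133
  J1: C=24, w·C=3×24=72
  J3: C=32, w·C=4×32=128
  J5: C=46, w·C=6×46=276
  J6: C=62, w·C=6×62=372
Σ w·C = 1056
= 1056


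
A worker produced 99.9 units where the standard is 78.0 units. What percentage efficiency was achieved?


Efficiency = (actual / standard) × 100
= (99.9 / 78.0) × 100
= 128.1%


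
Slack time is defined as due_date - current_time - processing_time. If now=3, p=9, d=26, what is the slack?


Slack = due - current_time - processing
= 26 - 3 - 9
= 14


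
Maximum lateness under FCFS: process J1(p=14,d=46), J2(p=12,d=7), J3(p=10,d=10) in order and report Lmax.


Lateness per job (L = C - d):
  J1: C=14, d=46, L=-32
  J2: C=26, d=7, L=19
  J3: C=36, d=10, L=26
Lmax = max(-32, 19, 26)
= 26


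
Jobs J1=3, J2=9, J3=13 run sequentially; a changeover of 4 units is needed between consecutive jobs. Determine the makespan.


Makespan = Σ processing + (n-1) × setup
= (3 + 9 + 13) + (3-1)×4
= 25 + 8
= 33 time units


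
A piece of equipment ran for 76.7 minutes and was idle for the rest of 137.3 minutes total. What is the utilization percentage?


Utilization = busy / total × 100
= 76.7 / 137.3 × 100
= 55.9%


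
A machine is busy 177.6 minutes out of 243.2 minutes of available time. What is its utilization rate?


Utilization = busy / total × 100
= 177.6 / 243.2 × 100
= 73.0%


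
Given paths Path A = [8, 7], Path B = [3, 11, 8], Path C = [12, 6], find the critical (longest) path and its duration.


Path A: 8 + 7 = 15
Path B: 3 + 11 + 8 = 22
Path C: 12 + 6 = 18
Critical path = longest = max(15, 22, 18)
= 22 (Path B)


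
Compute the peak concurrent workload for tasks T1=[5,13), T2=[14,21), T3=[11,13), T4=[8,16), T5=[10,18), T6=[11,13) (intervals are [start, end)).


Check each time point for overlaps:
  t=11: 5 tasks active (T1, T3, T4, T5, T6)
Max concurrent = 5


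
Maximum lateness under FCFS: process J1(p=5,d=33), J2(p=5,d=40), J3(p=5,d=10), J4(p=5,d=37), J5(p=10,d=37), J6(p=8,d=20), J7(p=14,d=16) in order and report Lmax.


Lateness per job (L = C - d):
  J1: C=5, d=33, L=-28
  J2: C=10, d=40, L=-30
  J3: C=15, d=10, L=5
  J4: C=20, d=37, L=-17
  J5: C=30, d=37, L=-7
  J6: C=38, d=20, L=18
  J7: C=52, d=16, L=36
Lmax = max(-28, -30, 5, -17, -7, 18, 36)
= 36


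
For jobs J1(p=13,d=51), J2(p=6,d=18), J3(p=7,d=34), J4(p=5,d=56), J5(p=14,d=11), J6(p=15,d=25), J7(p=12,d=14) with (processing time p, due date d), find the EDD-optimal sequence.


EDD: sort by earliest due date
  J5: d=11, p=14
  J7: d=14, p=12
  J2: d=18, p=6
  J6: d=25, p=15
  J3: d=34, p=7
  J1: d=51, p=13
  J4: d=56, p=5
Order: J5 → J7 → J2 → J6 → J3 → J1 → J4


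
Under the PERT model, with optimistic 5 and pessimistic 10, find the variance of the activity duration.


σ² = ((p - o) / 6)² = (p - o)² / 36
= (10 - 5)² / 36
= 5² / 36
= 25 / 36
= 0.6944


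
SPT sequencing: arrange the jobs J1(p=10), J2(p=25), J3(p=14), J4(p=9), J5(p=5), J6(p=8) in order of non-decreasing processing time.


SPT: sort by shortest processing time
  J5: p=5
  J6: p=8
  J4: p=9
  J1: p=10
  J3: p=14
  J2: p=25
Order: J5 → J6 → J4 → J1 → J3 → J2


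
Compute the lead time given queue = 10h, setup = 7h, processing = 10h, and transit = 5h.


Lead time = queue + setup + processing + transit
= 10 + 7 + 10 + 5
= 32 hours


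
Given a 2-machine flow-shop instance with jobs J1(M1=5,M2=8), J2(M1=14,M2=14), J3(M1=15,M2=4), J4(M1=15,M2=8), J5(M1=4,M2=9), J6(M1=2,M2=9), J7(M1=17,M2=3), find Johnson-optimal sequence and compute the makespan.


Johnson's rule:
Group 1 (M1≤M2, sort by M1): ['J6', 'J5', 'J1', 'J2']
Group 2 (M1>M2, sort desc M2): ['J4', 'J3', 'J7']
Sequence: J6 → J5 → J1 → J2 → J4 → J3 → J7
Makespan calculation:
  J6: M1 done=2, M2 done=11
  J5: M1 done=6, M2 done=20
  J1: M1 done=11, M2 done=28
  J2: M1 done=25, M2 done=42
  J4: M1 done=40, M2 done=50
  J3: M1 done=55, M2 done=59
  J7: M1 done=72, M2 done=75
= Sequence: J6 → J5 → J1 → J2 → J4 → J3 → J7, Makespan: 75


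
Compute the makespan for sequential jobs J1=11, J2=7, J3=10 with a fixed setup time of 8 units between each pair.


Makespan = Σ processing + (n-1) × setup
= (11 + 7 + 10) + (3-1)×8
= 28 + 16
= 44 time units


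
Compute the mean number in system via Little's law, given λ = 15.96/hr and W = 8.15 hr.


Little's law: L = λ × W
= 15.96 × 8.15
= 130.07


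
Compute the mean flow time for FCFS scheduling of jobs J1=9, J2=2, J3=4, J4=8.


Completion times:
  J1: completes at 9
  J2: completes at 11
  J3: completes at 15
  J4: completes at 23
Sum = 58
Average = 58/4
= 14.50


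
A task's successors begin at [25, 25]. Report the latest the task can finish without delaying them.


LF = min of all successor start times
Successors start at: [25, 25]
LF = min(25, 25)
= 25


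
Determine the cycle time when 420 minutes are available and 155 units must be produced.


Cycle time = available time / demand
= 420 / 155
= 2.71 min/unit


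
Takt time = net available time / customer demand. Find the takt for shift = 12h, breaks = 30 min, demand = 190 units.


Available = 12×60 - 30 = 690 min
Takt time = 690 / 190
= 3.63 min/unit


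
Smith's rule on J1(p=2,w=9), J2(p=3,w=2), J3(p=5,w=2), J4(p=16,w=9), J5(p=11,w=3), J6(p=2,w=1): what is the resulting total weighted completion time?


WSPT order (by p/w): J1 → J2 → J4 → J6 → J3 → J5
  J1: C=2, w·C=9×2=18
  J2: C=5, w·C=2×5=10
  J4: C=21, w·C=9×21=189
  J6: C=23, w·C=1×23=23
  J3: C=28, w·C=2×28=56
  J5: C=39, w·C=3×39=117
Σ w·C = 413
= 413


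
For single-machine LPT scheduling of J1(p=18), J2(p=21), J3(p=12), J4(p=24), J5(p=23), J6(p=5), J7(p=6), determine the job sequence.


LPT: sort by longest processing time first
  J4: p=24
  J5: p=23
  J2: p=21
  J1: p=18
  J3: p=12
  J7: p=6
  J6: p=5
Order: J4 → J5 → J2 → J1 → J3 → J7 → J6


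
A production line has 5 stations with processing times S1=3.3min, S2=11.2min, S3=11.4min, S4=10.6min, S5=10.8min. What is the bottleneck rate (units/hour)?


Bottleneck = longest station time
Station times: [3.3, 11.2, 11.4, 10.6, 10.8]
Max = 11.4 min
Rate = 60 / 11.4
= 5.26 units/hour (bottleneck: 11.4min)


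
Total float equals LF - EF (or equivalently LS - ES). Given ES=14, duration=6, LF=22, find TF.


EF = ES + duration = 14 + 6 = 20
LS = LF - duration = 22 - 6 = 16
Total Float = LF - EF = 22 - 20
(or LS - ES = 16 - 14)
= 2


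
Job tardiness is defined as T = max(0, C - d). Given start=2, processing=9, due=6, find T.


Completion = start + processing = 2 + 9 = 11
Tardiness = max(0, C - d) = max(0, 11 - 6)
= max(0, 5)
= 5


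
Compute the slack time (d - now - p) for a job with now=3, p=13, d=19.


Slack = due - current_time - processing
= 19 - 3 - 13
= 3


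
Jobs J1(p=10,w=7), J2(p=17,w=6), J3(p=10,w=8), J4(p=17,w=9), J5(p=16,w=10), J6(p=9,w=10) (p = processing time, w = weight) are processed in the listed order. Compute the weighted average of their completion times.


Completion times:
  J1: C=10, w×C=7×10=70
  J2: C=27, w×C=6×27=162
  J3: C=37, w×C=8×37=296
  J4: C=54, w×C=9×54=486
  J5: C=70, w×C=10×70=700
  J6: C=79, w×C=10×79=790
Sum w×C = 2504
Sum w = 50
Weighted avg = 2504/50
= 50.08


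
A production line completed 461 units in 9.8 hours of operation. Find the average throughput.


Throughput = units / time
= 461 / 9.8
= 47.0 units/hour


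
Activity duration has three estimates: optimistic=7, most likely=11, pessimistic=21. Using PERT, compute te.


te = (o + 4m + p) / 6
= (7 + 4×11 + 21) / 6
= (7 + 44 + 21) / 6
= 72 / 6
= 12.00


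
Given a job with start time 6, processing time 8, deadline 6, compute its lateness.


Completion = 6 + 8 = 14
Lateness = C - d = 14 - 6
= 8


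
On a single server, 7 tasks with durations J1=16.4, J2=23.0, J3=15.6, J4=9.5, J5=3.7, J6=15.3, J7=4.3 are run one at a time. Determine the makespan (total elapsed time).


Sequential makespan: sum all processing times
= 16.4 + 23.0 + 15.6 + 9.5 + 3.7 + 15.3 + 4.3
= 87.8 time units


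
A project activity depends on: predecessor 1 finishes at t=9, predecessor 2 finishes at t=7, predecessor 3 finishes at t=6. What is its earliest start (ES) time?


ES = max of all predecessor completion times
Predecessors: [9, 7, 6]
ES = max(9, 7, 6)
= 9


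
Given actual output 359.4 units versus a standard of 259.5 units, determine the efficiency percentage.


Efficiency = (actual / standard) × 100
= (359.4 / 259.5) × 100
= 138.5%


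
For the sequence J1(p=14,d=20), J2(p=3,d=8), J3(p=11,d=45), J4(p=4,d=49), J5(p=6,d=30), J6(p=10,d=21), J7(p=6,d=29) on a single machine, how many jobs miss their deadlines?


Completion vs due date:
  J1: C=14, d=20 → on time
  J2: C=17, d=8 → TARDY
  J3: C=28, d=45 → on time
  J4: C=32, d=49 → on time
  J5: C=38, d=30 → TARDY
  J6: C=48, d=21 → TARDY
  J7: C=54, d=29 → TARDY
Tardy jobs: J2, J5, J6, J7
Count = 4


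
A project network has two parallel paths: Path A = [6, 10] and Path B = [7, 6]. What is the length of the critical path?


Path A: 6 + 10 = 16
Path B: 7 + 6 = 13
Critical path = longest = max(16, 13)
= 16 (Path A)


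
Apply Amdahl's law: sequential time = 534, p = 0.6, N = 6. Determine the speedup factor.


Amdahl's law: T_p = T × ((1-p) + p/N)
= 534 × ((1-0.6) + 0.6/6)
= 534 × (0.40 + 0.1000)
= 534 × 0.5000
= 267.00
Speedup = 534/267.00
= 2.00×


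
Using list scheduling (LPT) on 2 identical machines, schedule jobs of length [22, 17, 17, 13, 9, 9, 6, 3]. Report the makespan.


Jobs (LPT sorted): [22, 17, 17, 13, 9, 9, 6, 3]
Machines: 2
  J=22 → Machine 1 (load: 0+22=22)
  J=17 → Machine 2 (load: 0+17=17)
  J=17 → Machine 2 (load: 17+17=34)
  J=13 → Machine 1 (load: 22+13=35)
  J=9 → Machine 2 (load: 34+9=43)
  J=9 → Machine 1 (load: 35+9=44)
  J=6 → Machine 2 (load: 43+6=49)
  J=3 → Machine 1 (load: 44+3=47)
Machine loads: [47, 49]
Makespan = max = 49 time units


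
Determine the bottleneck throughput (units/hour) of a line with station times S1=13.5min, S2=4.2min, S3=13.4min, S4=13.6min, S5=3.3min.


Bottleneck = longest station time
Station times: [13.5, 4.2, 13.4, 13.6, 3.3]
Max = 13.6 min
Rate = 60 / 13.6
= 4.41 units/hour (bottleneck: 13.6min)


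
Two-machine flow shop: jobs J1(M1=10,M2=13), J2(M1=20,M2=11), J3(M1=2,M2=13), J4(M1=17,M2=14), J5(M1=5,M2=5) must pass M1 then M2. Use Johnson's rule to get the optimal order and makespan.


Johnson's rule:
Group 1 (M1≤M2, sort by M1): ['J3', 'J5', 'J1']
Group 2 (M1>M2, sort desc M2): ['J4', 'J2']
Sequence: J3 → J5 → J1 → J4 → J2
Makespan calculation:
  J3: M1 done=2, M2 done=15
  J5: M1 done=7, M2 done=20
  J1: M1 done=17, M2 done=33
  J4: M1 done=34, M2 done=48
  J2: M1 done=54, M2 done=65
= Sequence: J3 → J5 → J1 → J4 → J2, Makespan: 65


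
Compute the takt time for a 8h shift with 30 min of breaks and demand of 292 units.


Available = 8×60 - 30 = 450 min
Takt time = 450 / 292
= 1.54 min/unit


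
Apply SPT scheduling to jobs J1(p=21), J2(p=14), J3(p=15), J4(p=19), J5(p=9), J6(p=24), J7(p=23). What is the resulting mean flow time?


SPT order: J5 → J2 → J3 → J4 → J1 → J7 → J6
Completion times:
  J5: C=9
  J2: C=23
  J3: C=38
  J4: C=57
  J1: C=78
  J7: C=101
  J6: C=125
Sum = 431, n = 7
Mean flow = 431/7
= 61.57


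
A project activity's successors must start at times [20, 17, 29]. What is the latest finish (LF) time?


LF = min of all successor start times
Successors start at: [20, 17, 29]
LF = min(20, 17, 29)
= 17


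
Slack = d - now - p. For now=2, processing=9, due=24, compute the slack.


Slack = due - current_time - processing
= 24 - 2 - 9
= 13


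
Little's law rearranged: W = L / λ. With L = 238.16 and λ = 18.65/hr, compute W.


Little's law: L = λW → W = L / λ
= 238.16 / 18.65
= 12.77 hours


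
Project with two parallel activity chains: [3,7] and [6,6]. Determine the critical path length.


Path A: 3 + 7 = 10
Path B: 6 + 6 = 12
Critical path = longest = max(10, 12)
= 12 (Path B)


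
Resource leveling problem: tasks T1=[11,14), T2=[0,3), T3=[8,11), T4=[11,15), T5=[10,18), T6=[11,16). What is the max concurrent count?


Check each time point for overlaps:
  t=11: 4 tasks active (T1, T4, T5, T6)
Max concurrent = 4


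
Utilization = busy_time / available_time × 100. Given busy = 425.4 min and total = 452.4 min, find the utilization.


Utilization = busy / total × 100
= 425.4 / 452.4 × 100
= 94.0%


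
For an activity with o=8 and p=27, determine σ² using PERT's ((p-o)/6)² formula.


σ² = ((p - o) / 6)² = (p - o)² / 36
= (27 - 8)² / 36
= 19² / 36
= 361 / 36
= 10.0278


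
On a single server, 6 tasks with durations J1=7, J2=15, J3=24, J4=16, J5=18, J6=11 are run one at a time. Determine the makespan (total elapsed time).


Sequential makespan: sum all processing times
= 7 + 15 + 24 + 16 + 18 + 11
= 91 time units


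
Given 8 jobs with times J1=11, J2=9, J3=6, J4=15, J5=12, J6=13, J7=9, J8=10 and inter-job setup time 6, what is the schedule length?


Makespan = Σ processing + (n-1) × setup
= (11 + 9 + 6 + 15 + 12 + 13 + 9 + 10) + (8-1)×6
= 85 + 42
= 127 time units


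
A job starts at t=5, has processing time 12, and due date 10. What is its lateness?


Completion = 5 + 12 = 17
Lateness = C - d = 17 - 10
= 7


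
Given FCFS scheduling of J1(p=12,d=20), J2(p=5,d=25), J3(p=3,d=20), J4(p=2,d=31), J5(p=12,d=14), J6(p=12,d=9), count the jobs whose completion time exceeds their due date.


Completion vs due date:
  J1: C=12, d=20 → on time
  J2: C=17, d=25 → on time
  J3: C=20, d=20 → on time
  J4: C=22, d=31 → on time
  J5: C=34, d=14 → TARDY
  J6: C=46, d=9 → TARDY
Tardy jobs: J5, J6
Count = 2


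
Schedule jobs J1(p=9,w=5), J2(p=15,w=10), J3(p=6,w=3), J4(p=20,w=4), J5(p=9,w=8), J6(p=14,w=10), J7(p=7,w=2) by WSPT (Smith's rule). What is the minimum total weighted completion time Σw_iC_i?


WSPT order (by p/w): J5 → J6 → J2 → J1 → J3 → J7 → J4
  J5: C=9, w·C=8×9=72
  J6: C=23, w·C=10×23=230
  J2: C=38, w·C=10×38=380
  J1: C=47, w·C=5×47=235
  J3: C=53, w·C=3×53=159
  J7: C=60, w·C=2×60=120
  J4: C=80, w·C=4×80=320
Σ w·C = 1516
= 1516


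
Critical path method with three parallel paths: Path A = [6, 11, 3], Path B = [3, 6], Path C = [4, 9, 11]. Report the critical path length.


Path A: 6 + 11 + 3 = 20
Path B: 3 + 6 = 9
Path C: 4 + 9 + 11 = 24
Critical path = longest = max(20, 9, 24)
= 24 (Path C)


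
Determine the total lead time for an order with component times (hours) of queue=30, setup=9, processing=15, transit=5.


Lead time = queue + setup + processing + transit
= 30 + 9 + 15 + 5
= 59 hours


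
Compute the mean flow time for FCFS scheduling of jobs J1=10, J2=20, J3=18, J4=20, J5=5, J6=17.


Completion times:
  J1: completes at 10
  J2: completes at 30
  J3: completes at 48
  J4: completes at 68
  J5: completes at 73
  J6: completes at 90
Sum = 319
Average = 319/6
= 53.17


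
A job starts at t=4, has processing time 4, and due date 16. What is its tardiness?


Completion = start + processing = 4 + 4 = 8
Tardiness = max(0, C - d) = max(0, 8 - 16)
= max(0, -8)
= 0


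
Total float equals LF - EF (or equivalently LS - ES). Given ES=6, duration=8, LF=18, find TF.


EF = ES + duration = 6 + 8 = 14
LS = LF - duration = 18 - 8 = 10
Total Float = LF - EF = 18 - 14
(or LS - ES = 10 - 6)
= 4


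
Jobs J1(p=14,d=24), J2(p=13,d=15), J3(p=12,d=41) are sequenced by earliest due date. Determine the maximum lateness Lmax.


EDD order: J2 → J1 → J3
Completion and lateness:
  J2: C=13, d=15, L=13-15=-2
  J1: C=27, d=24, L=27-24=3
  J3: C=39, d=41, L=39-41=-2
Lmax = max(-2, 3, -2)
= 3


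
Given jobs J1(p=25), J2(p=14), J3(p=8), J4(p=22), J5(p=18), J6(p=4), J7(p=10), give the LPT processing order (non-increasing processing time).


LPT: sort by longest processing time first
  J1: p=25
  J4: p=22
  J5: p=18
  J2: p=14
  J7: p=10
  J3: p=8
  J6: p=4
Order: J1 → J4 → J5 → J2 → J7 → J3 → J6


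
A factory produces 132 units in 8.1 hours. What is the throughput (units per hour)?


Throughput = units / time
= 132 / 8.1
= 16.3 units/hour


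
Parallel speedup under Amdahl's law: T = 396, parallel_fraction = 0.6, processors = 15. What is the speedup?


Amdahl's law: T_p = T × ((1-p) + p/N)
= 396 × ((1-0.6) + 0.6/15)
= 396 × (0.40 + 0.0400)
= 396 × 0.4400
= 174.24
Speedup = 396/174.24
= 2.27×


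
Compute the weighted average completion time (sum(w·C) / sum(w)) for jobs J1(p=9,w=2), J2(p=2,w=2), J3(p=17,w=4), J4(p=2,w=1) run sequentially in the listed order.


Completion times:
  J1: C=9, w×C=2×9=18
  J2: C=11, w×C=2×11=22
  J3: C=28, w×C=4×28=112
  J4: C=30, w×C=1×30=30
Sum w×C = 182
Sum w = 9
Weighted avg = 182/9
= 20.22


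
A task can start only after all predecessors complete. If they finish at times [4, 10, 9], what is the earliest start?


ES = max of all predecessor completion times
Predecessors: [4, 10, 9]
ES = max(4, 10, 9)
= 10


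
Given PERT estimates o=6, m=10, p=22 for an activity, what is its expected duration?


te = (o + 4m + p) / 6
= (6 + 4×10 + 22) / 6
= (6 + 40 + 22) / 6
= 68 / 6
= 11.33


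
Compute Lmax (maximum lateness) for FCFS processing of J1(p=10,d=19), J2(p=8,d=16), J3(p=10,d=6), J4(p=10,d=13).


Lateness per job (L = C - d):
  J1: C=10, d=19, L=-9
  J2: C=18, d=16, L=2
  J3: C=28, d=6, L=22
  J4: C=38, d=13, L=25
Lmax = max(-9, 2, 22, 25)
= 25


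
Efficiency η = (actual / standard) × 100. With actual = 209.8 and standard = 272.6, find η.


Efficiency = (actual / standard) × 100
= (209.8 / 272.6) × 100
= 77.0%


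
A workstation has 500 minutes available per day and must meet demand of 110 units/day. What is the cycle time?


Cycle time = available time / demand
= 500 / 110
= 4.55 min/unit


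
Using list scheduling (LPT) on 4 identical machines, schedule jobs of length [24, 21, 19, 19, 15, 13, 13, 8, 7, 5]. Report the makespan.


Jobs (LPT sorted): [24, 21, 19, 19, 15, 13, 13, 8, 7, 5]
Machines: 4
  J=24 → Machine 1 (load: 0+24=24)
  J=21 → Machine 2 (load: 0+21=21)
  J=19 → Machine 3 (load: 0+19=19)
  J=19 → Machine 4 (load: 0+19=19)
  J=15 → Machine 3 (load: 19+15=34)
  J=13 → Machine 4 (load: 19+13=32)
  J=13 → Machine 2 (load: 21+13=34)
  J=8 → Machine 1 (load: 24+8=32)
  J=7 → Machine 1 (load: 32+7=39)
  J=5 → Machine 4 (load: 32+5=37)
Machine loads: [39, 34, 34, 37]
Makespan = max = 39 time units


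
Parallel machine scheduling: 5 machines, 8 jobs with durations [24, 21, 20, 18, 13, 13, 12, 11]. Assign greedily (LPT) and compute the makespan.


Jobs (LPT sorted): [24, 21, 20, 18, 13, 13, 12, 11]
Machines: 5
  J=24 → Machine 1 (load: 0+24=24)
  J=21 → Machine 2 (load: 0+21=21)
  J=20 → Machine 3 (load: 0+20=20)
  J=18 → Machine 4 (load: 0+18=18)
  J=13 → Machine 5 (load: 0+13=13)
  J=13 → Machine 5 (load: 13+13=26)
  J=12 → Machine 4 (load: 18+12=30)
  J=11 → Machine 3 (load: 20+11=31)
Machine loads: [24, 21, 31, 30, 26]
Makespan = max = 31 time units


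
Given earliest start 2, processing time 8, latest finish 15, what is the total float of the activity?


EF = ES + duration = 2 + 8 = 10
LS = LF - duration = 15 - 8 = 7
Total Float = LF - EF = 15 - 10
(or LS - ES = 7 - 2)
= 5


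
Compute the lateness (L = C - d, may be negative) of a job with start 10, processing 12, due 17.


Completion = 10 + 12 = 22
Lateness = C - d = 22 - 17
= 5


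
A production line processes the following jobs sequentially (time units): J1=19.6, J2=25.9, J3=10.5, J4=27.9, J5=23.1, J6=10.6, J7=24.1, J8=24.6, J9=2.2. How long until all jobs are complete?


Sequential makespan: sum all processing times
= 19.6 + 25.9 + 10.5 + 27.9 + 23.1 + 10.6 + 24.1 + 24.6 + 2.2
= 168.5 time units


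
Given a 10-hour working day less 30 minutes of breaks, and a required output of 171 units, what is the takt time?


Available = 10×60 - 30 = 570 min
Takt time = 570 / 171
= 3.33 min/unit


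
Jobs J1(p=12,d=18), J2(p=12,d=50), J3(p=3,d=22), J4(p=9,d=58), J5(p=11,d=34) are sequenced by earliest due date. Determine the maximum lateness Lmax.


EDD order: J1 → J3 → J5 → J2 → J4
Completion and lateness:
  J1: C=12, d=18, L=12-18=-6
  J3: C=15, d=22, L=15-22=-7
  J5: C=26, d=34, L=26-34=-8
  J2: C=38, d=50, L=38-50=-12
  J4: C=47, d=58, L=47-58=-11
Lmax = max(-6, -7, -8, -12, -11)
= -6


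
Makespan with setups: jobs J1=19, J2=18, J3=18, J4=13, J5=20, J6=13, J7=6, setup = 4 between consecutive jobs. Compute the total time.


Makespan = Σ processing + (n-1) × setup
= (19 + 18 + 18 + 13 + 20 + 13 + 6) + (7-1)×4
= 107 + 24
= 131 time units


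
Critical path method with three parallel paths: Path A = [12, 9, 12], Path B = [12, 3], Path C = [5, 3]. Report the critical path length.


Path A: 12 + 9 + 12 = 33
Path B: 12 + 3 = 15
Path C: 5 + 3 = 8
Critical path = longest = max(33, 15, 8)
= 33 (Path A)


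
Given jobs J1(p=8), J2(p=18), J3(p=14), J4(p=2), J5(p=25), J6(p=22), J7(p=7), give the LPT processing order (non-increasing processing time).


LPT: sort by longest processing time first
  J5: p=25
  J6: p=22
  J2: p=18
  J3: p=14
  J1: p=8
  J7: p=7
  J4: p=2
Order: J5 → J6 → J2 → J3 → J1 → J7 → J4


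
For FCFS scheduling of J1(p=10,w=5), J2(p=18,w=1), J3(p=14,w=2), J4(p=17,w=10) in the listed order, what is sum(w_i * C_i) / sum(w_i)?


Completion times:
  J1: C=10, w×C=5×10=50
  J2: C=28, w×C=1×28=28
  J3: C=42, w×C=2×42=84
  J4: C=59, w×C=10×59=590
Sum w×C = 752
Sum w = 18
Weighted avg = 752/18
= 41.78


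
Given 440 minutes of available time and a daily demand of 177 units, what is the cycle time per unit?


Cycle time = available time / demand
= 440 / 177
= 2.49 min/unit


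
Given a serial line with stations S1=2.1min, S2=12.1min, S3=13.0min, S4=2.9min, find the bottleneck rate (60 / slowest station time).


Bottleneck = longest station time
Station times: [2.1, 12.1, 13.0, 2.9]
Max = 13.0 min
Rate = 60 / 13.0
= 4.62 units/hour (bottleneck: 13.0min)


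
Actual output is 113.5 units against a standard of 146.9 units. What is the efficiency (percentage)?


Efficiency = (actual / standard) × 100
= (113.5 / 146.9) × 100
= 77.3%


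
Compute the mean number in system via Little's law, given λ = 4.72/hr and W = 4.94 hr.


Little's law: L = λ × W
= 4.72 × 4.94
= 23.32


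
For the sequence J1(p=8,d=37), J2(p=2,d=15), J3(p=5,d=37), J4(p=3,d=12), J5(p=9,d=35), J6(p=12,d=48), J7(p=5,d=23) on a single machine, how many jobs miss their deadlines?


Completion vs due date:
  J1: C=8, d=37 → on time
  J2: C=10, d=15 → on time
  J3: C=15, d=37 → on time
  J4: C=18, d=12 → TARDY
  J5: C=27, d=35 → on time
  J6: C=39, d=48 → on time
  J7: C=44, d=23 → TARDY
Tardy jobs: J4, J7
Count = 2


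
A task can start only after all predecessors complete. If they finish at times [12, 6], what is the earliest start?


ES = max of all predecessor completion times
Predecessors: [12, 6]
ES = max(12, 6)
= 12


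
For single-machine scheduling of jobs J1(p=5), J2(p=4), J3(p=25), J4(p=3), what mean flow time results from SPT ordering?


SPT order: J4 → J2 → J1 → J3
Completion times:
  J4: C=3
  J2: C=7
  J1: C=12
  J3: C=37
Sum = 59, n = 4
Mean flow = 59/4
= 14.75


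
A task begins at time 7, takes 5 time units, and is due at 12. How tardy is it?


Completion = start + processing = 7 + 5 = 12
Tardiness = max(0, C - d) = max(0, 12 - 12)
= max(0, 0)
= 0


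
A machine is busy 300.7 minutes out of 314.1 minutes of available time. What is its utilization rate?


Utilization = busy / total × 100
= 300.7 / 314.1 × 100
= 95.7%


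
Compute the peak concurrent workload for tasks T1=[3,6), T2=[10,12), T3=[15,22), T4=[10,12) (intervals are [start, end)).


Check each time point for overlaps:
  t=10: 2 tasks active (T2, T4)
Max concurrent = 2


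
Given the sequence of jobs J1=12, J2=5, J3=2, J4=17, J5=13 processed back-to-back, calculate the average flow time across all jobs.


Completion times:
  J1: completes at 12
  J2: completes at 17
  J3: completes at 19
  J4: completes at 36
  J5: completes at 49
Sum = 133
Average = 133/5
= 26.60


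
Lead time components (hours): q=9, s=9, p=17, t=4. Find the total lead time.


Lead time = queue + setup + processing + transit
= 9 + 9 + 17 + 4
= 39 hours
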